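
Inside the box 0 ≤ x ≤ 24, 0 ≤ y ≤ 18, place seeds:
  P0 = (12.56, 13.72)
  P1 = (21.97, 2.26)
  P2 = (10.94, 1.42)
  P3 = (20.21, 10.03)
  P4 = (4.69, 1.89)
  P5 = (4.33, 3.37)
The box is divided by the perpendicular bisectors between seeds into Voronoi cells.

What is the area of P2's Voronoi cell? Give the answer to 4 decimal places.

1. box [0,24]×[0,18]: [(0, 0) (24, 0) (24, 18) (0, 18)]
2. ⊥bis P2·P0 via (11.75,7.57): [(0, 9.1176) (0, 0) (24, 0) (24, 5.9566)]  |A|=180.8898
3. ⊥bis P2·P1 via (16.455,1.84): [(16.0619, 7.0021) (0, 9.1176) (0, 0) (16.5951, 0)]  |A|=131.3229
4. ⊥bis P2·P3 via (15.575,5.725): [(16.2113, 5.0399) (14.1556, 7.2532) (0, 9.1176) (0, 0) (16.5951, 0)]  |A|=129.4715
5. ⊥bis P2·P4 via (7.815,1.655): [(16.2113, 5.0399) (14.1556, 7.2532) (8.294, 8.0252) (7.6905, 0) (16.5951, 0)]  |A|=60.8018
6. ⊥bis P2·P5 via (7.635,2.395): [(16.2113, 5.0399) (14.1556, 7.2532) (9.2585, 7.8982) (7.9513, 3.4671) (7.6905, 0) (16.5951, 0)]  |A|=58.582
7. canonical 6-gon: [(16.2113, 5.0399) (14.1556, 7.2532) (9.2585, 7.8982) (7.9513, 3.4671) (7.6905, 0) (16.5951, 0)]
8. shoelace: 58.582

Area of P2's cell: 58.5820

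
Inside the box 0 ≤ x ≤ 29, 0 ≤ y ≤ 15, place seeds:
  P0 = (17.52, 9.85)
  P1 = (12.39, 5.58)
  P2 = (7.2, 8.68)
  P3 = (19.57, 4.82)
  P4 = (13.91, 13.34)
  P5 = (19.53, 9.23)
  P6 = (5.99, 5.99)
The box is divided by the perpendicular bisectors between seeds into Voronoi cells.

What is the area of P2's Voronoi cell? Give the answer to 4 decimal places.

1. box [0,29]×[0,15]: [(0, 0) (29, 0) (29, 15) (0, 15)]
2. ⊥bis P2·P0 via (12.36,9.265): [(0, 0) (13.4104, 0) (11.7098, 15) (0, 15)]  |A|=188.4015
3. ⊥bis P2·P1 via (9.795,7.13): [(0, 0) (5.5362, 0) (12.1542, 11.0798) (11.7098, 15) (0, 15)]  |A|=144.7793
4. ⊥bis P2·P3 via (13.385,6.75): [(0, 0) (5.5362, 0) (12.1542, 11.0798) (11.7098, 15) (0, 15)]  |A|=144.7793
5. ⊥bis P2·P4 via (10.555,11.01): [(0, 0) (5.5362, 0) (11.3924, 9.8043) (7.784, 15) (0, 15)]  |A|=132.8038
6. ⊥bis P2·P5 via (13.365,8.955): [(0, 0) (5.5362, 0) (11.3924, 9.8043) (7.784, 15) (0, 15)]  |A|=132.8038
7. ⊥bis P2·P6 via (6.595,7.335): [(0, 10.3015) (9.2138, 6.157) (11.3924, 9.8043) (7.784, 15) (0, 15)]  |A|=68.3022
8. canonical 5-gon: [(0, 10.3015) (9.2138, 6.157) (11.3924, 9.8043) (7.784, 15) (0, 15)]
9. shoelace: 68.3022

Area of P2's cell: 68.3022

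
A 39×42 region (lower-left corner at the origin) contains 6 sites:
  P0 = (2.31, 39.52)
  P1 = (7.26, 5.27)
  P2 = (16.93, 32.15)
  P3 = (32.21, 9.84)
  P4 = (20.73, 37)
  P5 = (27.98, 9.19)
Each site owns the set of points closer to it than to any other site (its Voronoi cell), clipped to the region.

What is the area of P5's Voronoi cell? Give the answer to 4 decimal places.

Area of P5's cell: 263.2594

1. box [0,39]×[0,42]: [(0, 0) (39, 0) (39, 42) (0, 42)]
2. ⊥bis P5·P0 via (15.145,24.355): [(0, 11.5369) (0, 0) (39, 0) (39, 42) (35.9932, 42)]  |A|=1089.7685
3. ⊥bis P5·P1 via (17.62,7.23): [(14.4857, 23.797) (18.9878, 0) (39, 0) (39, 42) (35.9932, 42)]  |A|=780.2815
4. ⊥bis P5·P2 via (22.455,20.67): [(15.693, 17.4156) (18.9878, 0) (39, 0) (39, 28.6326)]  |A|=507.9329
5. ⊥bis P5·P3 via (30.095,9.515): [(27.9728, 23.3256) (15.693, 17.4156) (18.9878, 0) (31.5571, 0)]  |A|=263.2594
6. ⊥bis P5·P4 via (24.355,23.095): [(27.9728, 23.3256) (15.693, 17.4156) (18.9878, 0) (31.5571, 0)]  |A|=263.2594
7. canonical 4-gon: [(27.9728, 23.3256) (15.693, 17.4156) (18.9878, 0) (31.5571, 0)]
8. shoelace: 263.2594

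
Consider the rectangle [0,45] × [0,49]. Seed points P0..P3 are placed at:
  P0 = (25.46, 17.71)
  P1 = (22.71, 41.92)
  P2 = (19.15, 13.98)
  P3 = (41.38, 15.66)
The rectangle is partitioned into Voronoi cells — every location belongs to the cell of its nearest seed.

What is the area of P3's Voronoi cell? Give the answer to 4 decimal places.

1. box [0,45]×[0,49]: [(0, 0) (45, 0) (45, 49) (0, 49)]
2. ⊥bis P3·P0 via (33.42,16.685): [(31.2715, 0) (45, 0) (45, 49) (37.5812, 49)]  |A|=518.1099
3. ⊥bis P3·P1 via (32.045,28.79): [(35.2744, 31.086) (31.2715, 0) (45, 0) (45, 38.0006)]  |A|=398.1714
4. ⊥bis P3·P2 via (30.265,14.82): [(35.2744, 31.086) (31.343, 0.5555) (31.385, 0) (45, 0) (45, 38.0006)]  |A|=398.1399
5. canonical 5-gon: [(35.2744, 31.086) (31.343, 0.5555) (31.385, 0) (45, 0) (45, 38.0006)]
6. shoelace: 398.1399

Area of P3's cell: 398.1399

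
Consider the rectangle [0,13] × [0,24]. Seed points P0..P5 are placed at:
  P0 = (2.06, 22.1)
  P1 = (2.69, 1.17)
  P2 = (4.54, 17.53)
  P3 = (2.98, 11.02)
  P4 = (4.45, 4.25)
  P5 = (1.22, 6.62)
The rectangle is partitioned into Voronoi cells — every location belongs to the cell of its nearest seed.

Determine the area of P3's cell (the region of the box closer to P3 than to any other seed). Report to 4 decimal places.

1. box [0,13]×[0,24]: [(0, 0) (13, 0) (13, 24) (0, 24)]
2. ⊥bis P3·P0 via (2.52,16.56): [(0, 16.3508) (0, 0) (13, 0) (13, 17.4302)]  |A|=219.5761
3. ⊥bis P3·P1 via (2.835,6.095): [(0, 16.3508) (0, 6.1785) (13, 5.7957) (13, 17.4302)]  |A|=141.7438
4. ⊥bis P3·P2 via (3.76,14.275): [(0, 15.176) (0, 6.1785) (13, 5.7957) (13, 12.0608)]  |A|=99.2071
5. ⊥bis P3·P4 via (3.715,7.635): [(0, 15.176) (0, 6.8283) (13, 9.6511) (13, 12.0608)]  |A|=69.923
6. ⊥bis P3·P5 via (2.1,8.82): [(0, 15.176) (0, 9.66) (4.5884, 7.8246) (13, 9.6511) (13, 12.0608)]  |A|=63.4266
7. canonical 5-gon: [(0, 15.176) (0, 9.66) (4.5884, 7.8246) (13, 9.6511) (13, 12.0608)]
8. shoelace: 63.4266

Area of P3's cell: 63.4266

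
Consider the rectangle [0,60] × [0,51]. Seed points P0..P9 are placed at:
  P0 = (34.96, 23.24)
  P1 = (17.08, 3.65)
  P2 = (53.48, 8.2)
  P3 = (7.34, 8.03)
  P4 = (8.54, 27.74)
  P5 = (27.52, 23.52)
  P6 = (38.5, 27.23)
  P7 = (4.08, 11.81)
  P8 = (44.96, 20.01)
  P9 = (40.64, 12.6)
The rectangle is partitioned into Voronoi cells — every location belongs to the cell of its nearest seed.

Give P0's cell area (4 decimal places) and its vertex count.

1. box [0,60]×[0,51]: [(0, 0) (60, 0) (60, 51) (0, 51)]
2. ⊥bis P0·P1 via (26.02,13.445): [(0, 37.1937) (40.7508, 0) (60, 0) (60, 51) (0, 51)]  |A|=2302.162
3. ⊥bis P0·P2 via (44.22,15.72): [(0, 37.1937) (35.4115, 4.8733) (60, 35.1512) (60, 51) (0, 51)]  |A|=1823.0998
4. ⊥bis P0·P3 via (21.15,15.635): [(18.6534, 20.1685) (35.4115, 4.8733) (60, 35.1512) (60, 51) (1.6749, 51)]  |A|=1668.5125
5. ⊥bis P0·P4 via (21.75,25.49): [(20.5489, 18.4385) (35.4115, 4.8733) (60, 35.1512) (60, 51) (26.095, 51)]  |A|=1256.4012
6. ⊥bis P0·P5 via (31.24,23.38): [(30.7052, 9.1688) (35.4115, 4.8733) (60, 35.1512) (60, 51) (32.2795, 51)]  |A|=935.9935
7. ⊥bis P0·P6 via (36.73,25.235): [(31.4849, 29.8885) (30.7052, 9.1688) (35.4115, 4.8733) (45.5745, 17.388)]  |A|=202.1165
8. ⊥bis P0·P7 via (19.52,17.525): [(31.4849, 29.8885) (30.7052, 9.1688) (35.4115, 4.8733) (45.5745, 17.388)]  |A|=202.1165
9. ⊥bis P0·P8 via (39.96,21.625): [(40.1469, 22.2035) (31.4849, 29.8885) (30.7052, 9.1688) (34.7455, 5.4811)]  |A|=136.4738
10. ⊥bis P0·P9 via (37.8,17.92): [(38.964, 18.5414) (40.1469, 22.2035) (31.4849, 29.8885) (30.8958, 14.2343)]  |A|=82.2874
11. canonical 4-gon: [(38.964, 18.5414) (40.1469, 22.2035) (31.4849, 29.8885) (30.8958, 14.2343)]
12. shoelace: 82.2874

Area of P0's cell: 82.2874 (4 vertices)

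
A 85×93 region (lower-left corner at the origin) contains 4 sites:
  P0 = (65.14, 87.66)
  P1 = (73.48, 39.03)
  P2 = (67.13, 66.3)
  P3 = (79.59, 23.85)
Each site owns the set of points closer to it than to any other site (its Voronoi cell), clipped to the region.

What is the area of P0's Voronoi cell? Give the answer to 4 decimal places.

Area of P0's cell: 1548.8657

1. box [0,85]×[0,93]: [(0, 0) (85, 0) (85, 93) (0, 93)]
2. ⊥bis P0·P1 via (69.31,63.345): [(0, 51.4584) (85, 66.0358) (85, 93) (0, 93)]  |A|=2911.4957
3. ⊥bis P0·P2 via (66.135,76.98): [(0, 70.8185) (85, 78.7376) (85, 93) (0, 93)]  |A|=1548.8657
4. ⊥bis P0·P3 via (72.365,55.755): [(0, 70.8185) (85, 78.7376) (85, 93) (0, 93)]  |A|=1548.8657
5. canonical 4-gon: [(0, 70.8185) (85, 78.7376) (85, 93) (0, 93)]
6. shoelace: 1548.8657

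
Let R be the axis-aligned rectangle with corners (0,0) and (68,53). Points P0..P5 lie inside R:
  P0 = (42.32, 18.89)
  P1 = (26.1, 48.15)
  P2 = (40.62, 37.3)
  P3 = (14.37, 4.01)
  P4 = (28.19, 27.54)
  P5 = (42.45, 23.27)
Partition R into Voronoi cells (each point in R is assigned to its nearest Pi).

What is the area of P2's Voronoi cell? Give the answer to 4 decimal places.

1. box [0,68]×[0,53]: [(0, 0) (68, 0) (68, 53) (0, 53)]
2. ⊥bis P2·P0 via (41.47,28.095): [(0, 24.2656) (68, 30.5448) (68, 53) (0, 53)]  |A|=1740.4456
3. ⊥bis P2·P1 via (33.36,42.725): [(21.0165, 26.2063) (68, 30.5448) (68, 53) (41.0379, 53)]  |A|=888.7186
4. ⊥bis P2·P3 via (27.495,20.655): [(21.0165, 26.2063) (68, 30.5448) (68, 53) (41.0379, 53)]  |A|=888.7186
5. ⊥bis P2·P4 via (34.405,32.42): [(29.924, 38.1268) (38.049, 27.7791) (68, 30.5448) (68, 53) (41.0379, 53)]  |A|=794.2052
6. ⊥bis P2·P5 via (41.535,30.285): [(29.924, 38.1268) (36.588, 29.6397) (68, 33.737) (68, 53) (41.0379, 53)]  |A|=714.185
7. canonical 5-gon: [(29.924, 38.1268) (36.588, 29.6397) (68, 33.737) (68, 53) (41.0379, 53)]
8. shoelace: 714.185

Area of P2's cell: 714.1850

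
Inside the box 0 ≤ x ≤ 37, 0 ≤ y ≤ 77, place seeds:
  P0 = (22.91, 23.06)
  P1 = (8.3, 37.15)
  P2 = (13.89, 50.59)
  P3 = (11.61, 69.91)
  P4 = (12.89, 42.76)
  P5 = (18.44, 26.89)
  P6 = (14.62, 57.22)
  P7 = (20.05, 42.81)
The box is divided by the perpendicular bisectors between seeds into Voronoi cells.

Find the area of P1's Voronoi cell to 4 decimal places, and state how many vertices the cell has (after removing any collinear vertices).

1. box [0,37]×[0,77]: [(0, 0) (37, 0) (37, 77) (0, 77)]
2. ⊥bis P1·P0 via (15.605,30.105): [(0, 13.9241) (37, 52.2896) (37, 77) (0, 77)]  |A|=1624.0469
3. ⊥bis P1·P2 via (11.095,43.87): [(0, 48.4847) (0, 13.9241) (23.7885, 38.5905)]  |A|=411.0717
4. ⊥bis P1·P3 via (9.955,53.53): [(0, 48.4847) (0, 13.9241) (23.7885, 38.5905)]  |A|=411.0717
5. ⊥bis P1·P4 via (10.595,39.955): [(0.3455, 48.341) (0, 48.4847) (0, 13.9241) (18.7051, 33.3195)]  |A|=324.5048
6. ⊥bis P1·P5 via (13.37,32.02): [(16.5057, 35.119) (0.3455, 48.341) (0, 48.4847) (0, 18.8064)]  |A|=246.053
7. ⊥bis P1·P6 via (11.46,47.185): [(16.5057, 35.119) (0.3455, 48.341) (0, 48.4847) (0, 18.8064)]  |A|=246.053
8. ⊥bis P1·P7 via (14.175,39.98): [(16.5057, 35.119) (0.3455, 48.341) (0, 48.4847) (0, 18.8064)]  |A|=246.053
9. canonical 4-gon: [(16.5057, 35.119) (0.3455, 48.341) (0, 48.4847) (0, 18.8064)]
10. shoelace: 246.053

Area of P1's cell: 246.0530 (4 vertices)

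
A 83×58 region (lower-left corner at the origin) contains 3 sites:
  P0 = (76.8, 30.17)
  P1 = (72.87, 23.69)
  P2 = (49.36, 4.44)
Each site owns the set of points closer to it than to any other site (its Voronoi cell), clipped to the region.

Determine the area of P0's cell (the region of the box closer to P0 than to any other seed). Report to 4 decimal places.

Area of P0's cell: 1068.5421

1. box [0,83]×[0,58]: [(0, 0) (83, 0) (83, 58) (0, 58)]
2. ⊥bis P0·P1 via (74.835,26.93): [(83, 21.9781) (83, 58) (23.6051, 58)]  |A|=1069.7596
3. ⊥bis P0·P2 via (63.08,17.305): [(26.6561, 56.1496) (83, 21.9781) (83, 58) (24.921, 58)]  |A|=1068.5421
4. canonical 4-gon: [(26.6561, 56.1496) (83, 21.9781) (83, 58) (24.921, 58)]
5. shoelace: 1068.5421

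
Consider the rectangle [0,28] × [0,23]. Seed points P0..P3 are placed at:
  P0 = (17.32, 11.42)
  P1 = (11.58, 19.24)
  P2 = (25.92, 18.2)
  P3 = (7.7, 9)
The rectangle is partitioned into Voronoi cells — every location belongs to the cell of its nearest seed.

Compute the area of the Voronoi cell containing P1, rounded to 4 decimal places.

1. box [0,28]×[0,23]: [(0, 0) (28, 0) (28, 23) (0, 23)]
2. ⊥bis P1·P0 via (14.45,15.33): [(0, 4.7235) (24.8994, 23) (0, 23)]  |A|=227.537
3. ⊥bis P1·P2 via (18.75,18.72): [(0, 4.7235) (18.7321, 18.4731) (19.0604, 23) (0, 23)]  |A|=214.3208
4. ⊥bis P1·P3 via (9.64,14.12): [(0, 17.7727) (11.7252, 13.3299) (18.7321, 18.4731) (19.0604, 23) (0, 23)]  |A|=137.819
5. canonical 5-gon: [(0, 17.7727) (11.7252, 13.3299) (18.7321, 18.4731) (19.0604, 23) (0, 23)]
6. shoelace: 137.819

Area of P1's cell: 137.8190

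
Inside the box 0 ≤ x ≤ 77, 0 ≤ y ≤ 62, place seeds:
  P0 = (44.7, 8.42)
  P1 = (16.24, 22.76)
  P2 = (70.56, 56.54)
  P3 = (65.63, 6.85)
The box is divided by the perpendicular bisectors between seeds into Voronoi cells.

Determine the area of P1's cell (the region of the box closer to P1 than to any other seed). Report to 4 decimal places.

1. box [0,77]×[0,62]: [(0, 0) (77, 0) (77, 62) (0, 62)]
2. ⊥bis P1·P0 via (30.47,15.59): [(0, 0) (22.6147, 0) (53.8544, 62) (0, 62)]  |A|=2370.5428
3. ⊥bis P1·P2 via (43.4,39.65): [(0, 0) (22.6147, 0) (42.9542, 40.3669) (29.5012, 62) (0, 62)]  |A|=2107.125
4. ⊥bis P1·P3 via (40.935,14.805): [(0, 0) (22.6147, 0) (42.9542, 40.3669) (29.5012, 62) (0, 62)]  |A|=2107.125
5. canonical 5-gon: [(0, 0) (22.6147, 0) (42.9542, 40.3669) (29.5012, 62) (0, 62)]
6. shoelace: 2107.125

Area of P1's cell: 2107.1250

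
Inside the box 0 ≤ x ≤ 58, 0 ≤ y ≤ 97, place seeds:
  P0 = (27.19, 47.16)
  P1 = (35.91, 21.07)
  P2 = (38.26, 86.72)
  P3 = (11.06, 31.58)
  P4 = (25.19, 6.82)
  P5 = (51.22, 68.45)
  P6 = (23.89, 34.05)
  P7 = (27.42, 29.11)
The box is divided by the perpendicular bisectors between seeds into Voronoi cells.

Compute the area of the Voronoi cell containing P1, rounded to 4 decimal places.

Area of P1's cell: 877.7432

1. box [0,58]×[0,97]: [(0, 0) (58, 0) (58, 97) (0, 97)]
2. ⊥bis P1·P0 via (31.55,34.115): [(0, 23.5701) (0, 0) (58, 0) (58, 42.9553)]  |A|=1929.2377
3. ⊥bis P1·P2 via (37.085,53.895): [(0, 23.5701) (0, 0) (58, 0) (58, 42.9553)]  |A|=1929.2377
4. ⊥bis P1·P3 via (23.485,26.325): [(25.9944, 32.2581) (12.3512, 0) (58, 0) (58, 42.9553)]  |A|=1423.6799
5. ⊥bis P1·P4 via (30.55,13.945): [(25.9944, 32.2581) (21.2181, 20.9652) (49.087, 0) (58, 0) (58, 42.9553)]  |A|=1038.5935
6. ⊥bis P1·P5 via (43.565,44.76): [(53.6497, 41.5013) (25.9944, 32.2581) (21.2181, 20.9652) (49.087, 0) (58, 0) (58, 40.0956)]  |A|=1032.3731
7. ⊥bis P1·P6 via (29.9,27.56): [(53.6497, 41.5013) (40.0443, 36.954) (22.0791, 20.3175) (49.087, 0) (58, 0) (58, 40.0956)]  |A|=951.2752
8. ⊥bis P1·P7 via (31.665,25.09): [(53.6497, 41.5013) (44.2227, 38.3506) (25.0377, 18.0918) (49.087, 0) (58, 0) (58, 40.0956)]  |A|=877.7432
9. canonical 6-gon: [(53.6497, 41.5013) (44.2227, 38.3506) (25.0377, 18.0918) (49.087, 0) (58, 0) (58, 40.0956)]
10. shoelace: 877.7432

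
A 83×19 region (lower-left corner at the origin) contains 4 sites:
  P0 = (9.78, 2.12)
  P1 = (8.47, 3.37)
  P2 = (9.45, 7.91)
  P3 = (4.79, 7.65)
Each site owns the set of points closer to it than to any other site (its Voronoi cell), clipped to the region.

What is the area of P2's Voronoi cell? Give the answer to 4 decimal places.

1. box [0,83]×[0,19]: [(0, 0) (83, 0) (83, 19) (0, 19)]
2. ⊥bis P2·P0 via (9.615,5.015): [(0, 4.467) (83, 9.1976) (83, 19) (0, 19)]  |A|=1009.9208
3. ⊥bis P2·P1 via (8.96,5.64): [(0, 7.5741) (11.3874, 5.116) (83, 9.1976) (83, 19) (0, 19)]  |A|=992.2298
4. ⊥bis P2·P3 via (7.12,7.78): [(7.2184, 6.0159) (11.3874, 5.116) (83, 9.1976) (83, 19) (6.494, 19)]  |A|=908.8321
5. canonical 5-gon: [(7.2184, 6.0159) (11.3874, 5.116) (83, 9.1976) (83, 19) (6.494, 19)]
6. shoelace: 908.8321

Area of P2's cell: 908.8321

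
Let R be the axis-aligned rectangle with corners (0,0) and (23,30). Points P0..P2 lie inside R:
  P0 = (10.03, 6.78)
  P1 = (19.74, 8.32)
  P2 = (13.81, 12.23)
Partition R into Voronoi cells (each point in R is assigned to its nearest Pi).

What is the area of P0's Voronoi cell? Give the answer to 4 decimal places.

Area of P0's cell: 192.2266

1. box [0,23]×[0,30]: [(0, 0) (23, 0) (23, 30) (0, 30)]
2. ⊥bis P0·P1 via (14.885,7.55): [(0, 0) (16.0824, 0) (11.3244, 30) (0, 30)]  |A|=411.103
3. ⊥bis P0·P2 via (11.92,9.505): [(0, 17.7724) (0, 0) (16.0824, 0) (14.9031, 7.436)]  |A|=192.2266
4. canonical 4-gon: [(0, 17.7724) (0, 0) (16.0824, 0) (14.9031, 7.436)]
5. shoelace: 192.2266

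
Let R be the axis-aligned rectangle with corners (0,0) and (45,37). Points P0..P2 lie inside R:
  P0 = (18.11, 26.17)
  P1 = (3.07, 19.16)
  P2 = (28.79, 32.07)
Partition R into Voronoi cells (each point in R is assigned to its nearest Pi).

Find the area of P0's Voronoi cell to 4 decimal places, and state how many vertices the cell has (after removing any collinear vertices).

Area of P0's cell: 621.0667 (4 vertices)

1. box [0,45]×[0,37]: [(0, 0) (45, 0) (45, 37) (0, 37)]
2. ⊥bis P0·P1 via (10.59,22.665): [(21.1539, 0) (45, 0) (45, 37) (3.9086, 37)]  |A|=1201.3431
3. ⊥bis P0·P2 via (23.45,29.12): [(21.1539, 0) (39.5369, 0) (19.0968, 37) (3.9086, 37)]  |A|=621.0667
4. canonical 4-gon: [(21.1539, 0) (39.5369, 0) (19.0968, 37) (3.9086, 37)]
5. shoelace: 621.0667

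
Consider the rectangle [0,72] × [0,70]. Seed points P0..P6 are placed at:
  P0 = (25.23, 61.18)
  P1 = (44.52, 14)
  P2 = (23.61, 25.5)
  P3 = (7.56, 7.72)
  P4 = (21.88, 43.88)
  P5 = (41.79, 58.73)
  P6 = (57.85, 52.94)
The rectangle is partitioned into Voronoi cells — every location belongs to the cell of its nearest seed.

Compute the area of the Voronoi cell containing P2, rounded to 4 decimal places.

1. box [0,72]×[0,70]: [(0, 0) (72, 0) (72, 70) (0, 70)]
2. ⊥bis P2·P0 via (24.42,43.34): [(0, 44.4488) (0, 0) (72, 0) (72, 41.1797)]  |A|=3082.6243
3. ⊥bis P2·P1 via (34.065,19.75): [(46.4879, 42.338) (0, 44.4488) (0, 0) (23.203, 0)]  |A|=1524.3484
4. ⊥bis P2·P3 via (15.585,16.61): [(26.7801, 6.5042) (46.4879, 42.338) (0, 44.4488) (0, 30.6786)]  |A|=1038.1025
5. ⊥bis P2·P4 via (22.745,34.69): [(26.7801, 6.5042) (43.3482, 36.6293) (0, 32.5491) (0, 30.6786)]  |A|=644.1811
6. ⊥bis P2·P5 via (32.7,42.115): [(26.7801, 6.5042) (43.2045, 36.368) (42.8182, 36.5794) (0, 32.5491) (0, 30.6786)]  |A|=644.1155
7. ⊥bis P2·P6 via (40.73,39.22): [(26.7801, 6.5042) (43.1276, 36.2282) (42.8681, 36.5521) (42.8182, 36.5794) (0, 32.5491) (0, 30.6786)]  |A|=644.0849
8. canonical 6-gon: [(26.7801, 6.5042) (43.1276, 36.2282) (42.8681, 36.5521) (42.8182, 36.5794) (0, 32.5491) (0, 30.6786)]
9. shoelace: 644.0849

Area of P2's cell: 644.0849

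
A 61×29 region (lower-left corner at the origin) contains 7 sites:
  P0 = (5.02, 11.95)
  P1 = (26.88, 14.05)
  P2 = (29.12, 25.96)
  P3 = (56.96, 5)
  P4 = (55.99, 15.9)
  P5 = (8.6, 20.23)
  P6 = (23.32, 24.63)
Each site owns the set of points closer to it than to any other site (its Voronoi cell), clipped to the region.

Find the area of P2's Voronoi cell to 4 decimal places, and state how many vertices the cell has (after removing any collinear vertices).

1. box [0,61]×[0,29]: [(0, 0) (61, 0) (61, 29) (0, 29)]
2. ⊥bis P2·P0 via (17.07,18.955): [(28.0891, 0) (61, 0) (61, 29) (11.2306, 29)]  |A|=1198.8654
3. ⊥bis P2·P1 via (28,20.005): [(15.043, 22.4419) (61, 13.7985) (61, 29) (11.2306, 29)]  |A|=512.505
4. ⊥bis P2·P3 via (43.04,15.48): [(15.043, 22.4419) (44.1587, 16.9659) (53.2189, 29) (11.2306, 29)]  |A|=337.6786
5. ⊥bis P2·P4 via (42.555,20.93): [(15.043, 22.4419) (41.274, 17.5085) (45.5764, 29) (11.2306, 29)]  |A|=273.9515
6. ⊥bis P2·P5 via (18.86,23.095): [(19.2641, 21.648) (41.274, 17.5085) (45.5764, 29) (17.2111, 29)]  |A|=239.6393
7. ⊥bis P2·P6 via (26.22,25.295): [(27.4075, 20.1164) (41.274, 17.5085) (45.5764, 29) (25.3704, 29)]  |A|=175.0344
8. canonical 4-gon: [(27.4075, 20.1164) (41.274, 17.5085) (45.5764, 29) (25.3704, 29)]
9. shoelace: 175.0344

Area of P2's cell: 175.0344 (4 vertices)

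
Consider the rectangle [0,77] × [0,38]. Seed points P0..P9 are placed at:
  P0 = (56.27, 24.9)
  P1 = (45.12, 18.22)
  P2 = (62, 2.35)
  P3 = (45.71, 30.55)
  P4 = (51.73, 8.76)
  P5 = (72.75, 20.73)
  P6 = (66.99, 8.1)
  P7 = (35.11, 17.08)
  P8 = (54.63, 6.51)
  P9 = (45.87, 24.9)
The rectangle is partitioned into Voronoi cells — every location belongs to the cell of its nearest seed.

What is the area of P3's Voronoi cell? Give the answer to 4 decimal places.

1. box [0,77]×[0,38]: [(0, 0) (77, 0) (77, 38) (0, 38)]
2. ⊥bis P3·P0 via (50.99,27.725): [(0, 0) (36.1561, 0) (56.4875, 38) (0, 38)]  |A|=1760.2282
3. ⊥bis P3·P1 via (45.415,24.385): [(0, 26.5581) (49.1084, 24.2083) (56.4875, 38) (0, 38)]  |A|=670.4761
4. ⊥bis P3·P2 via (53.855,16.45): [(0, 26.5581) (49.1084, 24.2083) (56.4875, 38) (0, 38)]  |A|=670.4761
5. ⊥bis P3·P4 via (48.72,19.655): [(0, 26.5581) (49.1084, 24.2083) (56.4875, 38) (0, 38)]  |A|=670.4761
6. ⊥bis P3·P5 via (59.23,25.64): [(0, 26.5581) (49.1084, 24.2083) (56.4875, 38) (0, 38)]  |A|=670.4761
7. ⊥bis P3·P6 via (56.35,19.325): [(0, 26.5581) (49.1084, 24.2083) (56.4875, 38) (0, 38)]  |A|=670.4761
8. ⊥bis P3·P7 via (40.41,23.815): [(39.3147, 24.6769) (49.1084, 24.2083) (56.4875, 38) (22.3843, 38)]  |A|=296.4449
9. ⊥bis P3·P8 via (50.17,18.53): [(39.3147, 24.6769) (49.1084, 24.2083) (56.4875, 38) (22.3843, 38)]  |A|=296.4449
10. ⊥bis P3·P9 via (45.79,27.725): [(35.8008, 27.4421) (51.07, 27.8745) (56.4875, 38) (22.3843, 38)]  |A|=256.1612
11. canonical 4-gon: [(35.8008, 27.4421) (51.07, 27.8745) (56.4875, 38) (22.3843, 38)]
12. shoelace: 256.1612

Area of P3's cell: 256.1612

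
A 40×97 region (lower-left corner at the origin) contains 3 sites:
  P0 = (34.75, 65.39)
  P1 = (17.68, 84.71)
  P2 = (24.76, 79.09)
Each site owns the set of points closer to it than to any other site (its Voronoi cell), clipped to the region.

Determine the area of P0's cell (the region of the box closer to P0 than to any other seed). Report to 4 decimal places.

Area of P0's cell: 2605.0673

1. box [0,40]×[0,97]: [(0, 0) (40, 0) (40, 97) (0, 97)]
2. ⊥bis P0·P1 via (26.215,75.05): [(0, 51.888) (0, 0) (40, 0) (40, 87.2296)]  |A|=2782.3519
3. ⊥bis P0·P2 via (29.755,72.24): [(0, 50.5427) (0, 0) (40, 0) (40, 79.7106)]  |A|=2605.0673
4. canonical 4-gon: [(0, 50.5427) (0, 0) (40, 0) (40, 79.7106)]
5. shoelace: 2605.0673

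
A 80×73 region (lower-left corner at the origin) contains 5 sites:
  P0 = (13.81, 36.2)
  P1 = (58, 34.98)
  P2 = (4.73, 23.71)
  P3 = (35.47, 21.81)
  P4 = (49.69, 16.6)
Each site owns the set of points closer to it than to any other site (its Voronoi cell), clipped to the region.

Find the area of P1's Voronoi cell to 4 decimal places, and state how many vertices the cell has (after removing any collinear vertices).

Area of P1's cell: 2078.6324 (5 vertices)

1. box [0,80]×[0,73]: [(0, 0) (80, 0) (80, 73) (0, 73)]
2. ⊥bis P1·P0 via (35.905,35.59): [(34.9224, 0) (80, 0) (80, 73) (36.9378, 73)]  |A|=3217.101
3. ⊥bis P1·P2 via (31.365,29.345): [(35.2284, 11.0837) (37.5733, 0) (80, 0) (80, 73) (36.9378, 73)]  |A|=3202.4101
4. ⊥bis P1·P3 via (46.735,28.395): [(36.2037, 46.4109) (63.3334, 0) (80, 0) (80, 73) (36.9378, 73)]  |A|=2557.8116
5. ⊥bis P1·P4 via (53.845,25.79): [(36.2037, 46.4109) (46.2507, 29.2236) (80, 13.9648) (80, 73) (36.9378, 73)]  |A|=2078.6324
6. canonical 5-gon: [(36.2037, 46.4109) (46.2507, 29.2236) (80, 13.9648) (80, 73) (36.9378, 73)]
7. shoelace: 2078.6324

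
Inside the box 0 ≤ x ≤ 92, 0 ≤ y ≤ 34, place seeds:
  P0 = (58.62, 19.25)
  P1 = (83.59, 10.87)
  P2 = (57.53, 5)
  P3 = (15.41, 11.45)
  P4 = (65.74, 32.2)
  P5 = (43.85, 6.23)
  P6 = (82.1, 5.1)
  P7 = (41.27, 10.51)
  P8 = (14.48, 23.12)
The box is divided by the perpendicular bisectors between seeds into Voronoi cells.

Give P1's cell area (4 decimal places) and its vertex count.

Area of P1's cell: 393.7701 (5 vertices)

1. box [0,92]×[0,34]: [(0, 0) (92, 0) (92, 34) (0, 34)]
2. ⊥bis P1·P0 via (71.105,15.06): [(66.0508, 0) (92, 0) (92, 34) (77.4613, 34)]  |A|=688.2936
3. ⊥bis P1·P2 via (70.56,7.935): [(69.8185, 11.2267) (72.3474, 0) (92, 0) (92, 34) (77.4613, 34)]  |A|=652.9489
4. ⊥bis P1·P3 via (49.5,11.16): [(69.8185, 11.2267) (72.3474, 0) (92, 0) (92, 34) (77.4613, 34)]  |A|=652.9489
5. ⊥bis P1·P4 via (74.665,21.535): [(72.7364, 19.921) (69.8185, 11.2267) (72.3474, 0) (92, 0) (92, 34) (89.5602, 34)]  |A|=567.7794
6. ⊥bis P1·P5 via (63.72,8.55): [(72.7364, 19.921) (69.8185, 11.2267) (72.3474, 0) (92, 0) (92, 34) (89.5602, 34)]  |A|=567.7794
7. ⊥bis P1·P6 via (82.845,7.985): [(72.7364, 19.921) (69.8563, 11.3391) (92, 5.6209) (92, 34) (89.5602, 34)]  |A|=393.7701
8. ⊥bis P1·P7 via (62.43,10.69): [(72.7364, 19.921) (69.8563, 11.3391) (92, 5.6209) (92, 34) (89.5602, 34)]  |A|=393.7701
9. ⊥bis P1·P8 via (49.035,16.995): [(72.7364, 19.921) (69.8563, 11.3391) (92, 5.6209) (92, 34) (89.5602, 34)]  |A|=393.7701
10. canonical 5-gon: [(72.7364, 19.921) (69.8563, 11.3391) (92, 5.6209) (92, 34) (89.5602, 34)]
11. shoelace: 393.7701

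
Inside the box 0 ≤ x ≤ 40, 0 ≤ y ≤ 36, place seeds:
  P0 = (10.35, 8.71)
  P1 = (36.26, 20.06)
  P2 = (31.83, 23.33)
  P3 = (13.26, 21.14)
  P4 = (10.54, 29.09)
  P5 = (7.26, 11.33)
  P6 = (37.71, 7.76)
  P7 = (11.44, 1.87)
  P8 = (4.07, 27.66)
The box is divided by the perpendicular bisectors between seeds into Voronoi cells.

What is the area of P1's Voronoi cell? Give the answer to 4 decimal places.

1. box [0,40]×[0,36]: [(0, 0) (40, 0) (40, 36) (0, 36)]
2. ⊥bis P1·P0 via (23.305,14.385): [(29.6064, 0) (40, 0) (40, 36) (13.8364, 36)]  |A|=658.0285
3. ⊥bis P1·P2 via (34.045,21.695): [(25.2953, 9.8415) (29.6064, 0) (40, 0) (40, 29.7625)]  |A|=269.9678
4. ⊥bis P1·P3 via (24.76,20.6): [(25.2953, 9.8415) (29.6064, 0) (40, 0) (40, 29.7625)]  |A|=269.9678
5. ⊥bis P1·P4 via (23.4,24.575): [(25.2953, 9.8415) (29.6064, 0) (40, 0) (40, 29.7625)]  |A|=269.9678
6. ⊥bis P1·P5 via (21.76,15.695): [(25.2953, 9.8415) (29.6064, 0) (40, 0) (40, 29.7625)]  |A|=269.9678
7. ⊥bis P1·P6 via (36.985,13.91): [(27.4706, 12.7884) (40, 14.2654) (40, 29.7625)]  |A|=97.0845
8. ⊥bis P1·P7 via (23.85,10.965): [(27.4706, 12.7884) (40, 14.2654) (40, 29.7625)]  |A|=97.0845
9. ⊥bis P1·P8 via (20.165,23.86): [(27.4706, 12.7884) (40, 14.2654) (40, 29.7625)]  |A|=97.0845
10. canonical 3-gon: [(27.4706, 12.7884) (40, 14.2654) (40, 29.7625)]
11. shoelace: 97.0845

Area of P1's cell: 97.0845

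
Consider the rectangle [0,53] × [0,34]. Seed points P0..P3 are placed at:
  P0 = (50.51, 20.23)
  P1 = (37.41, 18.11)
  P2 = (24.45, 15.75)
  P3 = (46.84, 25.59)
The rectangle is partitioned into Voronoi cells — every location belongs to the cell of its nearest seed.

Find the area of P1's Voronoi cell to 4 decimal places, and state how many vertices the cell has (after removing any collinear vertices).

1. box [0,53]×[0,34]: [(0, 0) (53, 0) (53, 34) (0, 34)]
2. ⊥bis P1·P0 via (43.96,19.17): [(0, 0) (47.0623, 0) (41.56, 34) (0, 34)]  |A|=1506.58
3. ⊥bis P1·P2 via (30.93,16.93): [(34.0129, 0) (47.0623, 0) (41.56, 34) (27.8216, 34)]  |A|=455.3934
4. ⊥bis P1·P3 via (42.125,21.85): [(34.0129, 0) (47.0623, 0) (43.8855, 19.6306) (32.4875, 34) (27.8216, 34)]  |A|=390.2096
5. canonical 5-gon: [(34.0129, 0) (47.0623, 0) (43.8855, 19.6306) (32.4875, 34) (27.8216, 34)]
6. shoelace: 390.2096

Area of P1's cell: 390.2096 (5 vertices)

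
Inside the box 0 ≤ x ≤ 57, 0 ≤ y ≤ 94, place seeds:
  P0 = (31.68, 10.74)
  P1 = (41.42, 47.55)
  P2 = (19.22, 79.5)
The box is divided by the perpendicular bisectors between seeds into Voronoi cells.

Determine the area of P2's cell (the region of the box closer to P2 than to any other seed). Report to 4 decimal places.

Area of P2's cell: 1809.1573

1. box [0,57]×[0,94]: [(0, 0) (57, 0) (57, 94) (0, 94)]
2. ⊥bis P2·P0 via (25.45,45.12): [(0, 40.5082) (57, 50.8372) (57, 94) (0, 94)]  |A|=2754.6566
3. ⊥bis P2·P1 via (30.32,63.525): [(0, 42.4576) (57, 82.0632) (57, 94) (0, 94)]  |A|=1809.1573
4. canonical 4-gon: [(0, 42.4576) (57, 82.0632) (57, 94) (0, 94)]
5. shoelace: 1809.1573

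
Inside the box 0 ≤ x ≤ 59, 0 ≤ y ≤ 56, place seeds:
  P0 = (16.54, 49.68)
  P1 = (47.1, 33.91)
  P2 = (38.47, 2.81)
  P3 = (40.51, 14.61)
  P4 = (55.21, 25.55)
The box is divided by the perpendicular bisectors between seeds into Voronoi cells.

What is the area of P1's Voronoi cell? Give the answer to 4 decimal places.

1. box [0,59]×[0,56]: [(0, 0) (59, 0) (59, 56) (0, 56)]
2. ⊥bis P1·P0 via (31.82,41.795): [(10.2524, 0) (59, 0) (59, 56) (39.1503, 56)]  |A|=1920.7266
3. ⊥bis P1·P2 via (42.785,18.36): [(22.615, 23.957) (59, 13.8605) (59, 56) (39.1503, 56)]  |A|=1084.646
4. ⊥bis P1·P3 via (43.805,24.26): [(25.9223, 30.3661) (59, 19.0717) (59, 56) (39.1503, 56)]  |A|=865.1661
5. ⊥bis P1·P4 via (51.155,29.73): [(25.9223, 30.3661) (45.0708, 23.8278) (59, 37.3404) (59, 56) (39.1503, 56)]  |A|=737.9319
6. canonical 5-gon: [(25.9223, 30.3661) (45.0708, 23.8278) (59, 37.3404) (59, 56) (39.1503, 56)]
7. shoelace: 737.9319

Area of P1's cell: 737.9319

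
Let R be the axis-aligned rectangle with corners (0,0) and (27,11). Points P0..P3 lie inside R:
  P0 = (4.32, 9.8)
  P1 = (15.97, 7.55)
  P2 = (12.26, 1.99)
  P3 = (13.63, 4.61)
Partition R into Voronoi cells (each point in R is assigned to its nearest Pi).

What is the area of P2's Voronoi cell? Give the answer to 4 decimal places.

1. box [0,27]×[0,11]: [(0, 0) (27, 0) (27, 11) (0, 11)]
2. ⊥bis P2·P0 via (8.29,5.895): [(2.4915, 0) (27, 0) (27, 11) (13.3114, 11)]  |A|=210.0839
3. ⊥bis P2·P1 via (14.115,4.77): [(9.9301, 7.5624) (2.4915, 0) (21.2636, 0)]  |A|=70.9811
4. ⊥bis P2·P3 via (12.945,3.3): [(8.1855, 5.7888) (2.4915, 0) (19.2559, 0)]  |A|=48.5226
5. canonical 3-gon: [(8.1855, 5.7888) (2.4915, 0) (19.2559, 0)]
6. shoelace: 48.5226

Area of P2's cell: 48.5226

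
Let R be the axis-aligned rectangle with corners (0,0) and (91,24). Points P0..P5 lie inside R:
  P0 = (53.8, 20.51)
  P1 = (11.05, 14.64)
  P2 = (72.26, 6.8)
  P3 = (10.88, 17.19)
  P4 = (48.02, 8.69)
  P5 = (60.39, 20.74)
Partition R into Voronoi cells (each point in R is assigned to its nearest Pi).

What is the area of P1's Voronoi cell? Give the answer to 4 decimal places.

Area of P1's cell: 469.0367

1. box [0,91]×[0,24]: [(0, 0) (91, 0) (91, 24) (0, 24)]
2. ⊥bis P1·P0 via (32.425,17.575): [(0, 0) (34.8382, 0) (31.5428, 24) (0, 24)]  |A|=796.5721
3. ⊥bis P1·P2 via (41.655,10.72): [(0, 0) (34.8382, 0) (31.5428, 24) (0, 24)]  |A|=796.5721
4. ⊥bis P1·P3 via (10.965,15.915): [(0, 15.184) (0, 0) (34.8382, 0) (32.4562, 17.3477)]  |A|=548.5898
5. ⊥bis P1·P4 via (29.535,11.665): [(30.4278, 17.2125) (0, 15.184) (0, 0) (27.6576, 0)]  |A|=469.0367
6. ⊥bis P1·P5 via (35.72,17.69): [(30.4278, 17.2125) (0, 15.184) (0, 0) (27.6576, 0)]  |A|=469.0367
7. canonical 4-gon: [(30.4278, 17.2125) (0, 15.184) (0, 0) (27.6576, 0)]
8. shoelace: 469.0367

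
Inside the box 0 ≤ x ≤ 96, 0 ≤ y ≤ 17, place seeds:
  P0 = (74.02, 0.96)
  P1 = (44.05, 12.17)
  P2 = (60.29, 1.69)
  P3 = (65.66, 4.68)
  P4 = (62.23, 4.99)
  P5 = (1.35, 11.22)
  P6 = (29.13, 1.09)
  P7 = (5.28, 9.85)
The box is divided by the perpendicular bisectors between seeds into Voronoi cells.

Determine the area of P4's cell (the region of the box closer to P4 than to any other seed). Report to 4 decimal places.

1. box [0,96]×[0,17]: [(0, 0) (96, 0) (96, 17) (0, 17)]
2. ⊥bis P4·P0 via (68.125,2.975): [(0, 0) (67.1081, 0) (72.919, 17) (0, 17)]  |A|=1190.23
3. ⊥bis P4·P1 via (53.14,8.58): [(49.7514, 0) (67.1081, 0) (72.919, 17) (56.4654, 17)]  |A|=287.3871
4. ⊥bis P4·P2 via (61.26,3.34): [(52.9905, 8.2015) (66.9414, 0) (67.1081, 0) (72.919, 17) (56.4654, 17)]  |A|=216.8954
5. ⊥bis P4·P3 via (63.945,4.835): [(52.9905, 8.2015) (63.6812, 1.9166) (65.0445, 17) (56.4654, 17)]  |A|=122.6518
6. ⊥bis P4·P5 via (31.79,8.105): [(52.9905, 8.2015) (63.6812, 1.9166) (65.0445, 17) (56.4654, 17)]  |A|=122.6518
7. ⊥bis P4·P6 via (45.68,3.04): [(52.9905, 8.2015) (63.6812, 1.9166) (65.0445, 17) (56.4654, 17)]  |A|=122.6518
8. ⊥bis P4·P7 via (33.755,7.42): [(52.9905, 8.2015) (63.6812, 1.9166) (65.0445, 17) (56.4654, 17)]  |A|=122.6518
9. canonical 4-gon: [(52.9905, 8.2015) (63.6812, 1.9166) (65.0445, 17) (56.4654, 17)]
10. shoelace: 122.6518

Area of P4's cell: 122.6518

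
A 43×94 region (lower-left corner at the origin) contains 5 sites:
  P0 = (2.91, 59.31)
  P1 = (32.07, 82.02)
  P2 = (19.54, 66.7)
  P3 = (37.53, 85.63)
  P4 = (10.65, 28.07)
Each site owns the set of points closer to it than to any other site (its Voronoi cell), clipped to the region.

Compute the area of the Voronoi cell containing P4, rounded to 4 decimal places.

1. box [0,43]×[0,94]: [(0, 0) (43, 0) (43, 94) (0, 94)]
2. ⊥bis P4·P0 via (6.78,43.69): [(0, 42.0102) (0, 0) (43, 0) (43, 52.6638)]  |A|=2035.4917
3. ⊥bis P4·P1 via (21.36,55.045): [(33.368, 50.2774) (0, 42.0102) (0, 0) (43, 0) (43, 46.4532)]  |A|=2005.5811
4. ⊥bis P4·P2 via (15.095,47.385): [(18.516, 46.5977) (0, 42.0102) (0, 0) (43, 0) (43, 40.9632)]  |A|=1892.2522
5. ⊥bis P4·P3 via (24.09,56.85): [(18.516, 46.5977) (0, 42.0102) (0, 0) (43, 0) (43, 40.9632)]  |A|=1892.2522
6. canonical 5-gon: [(18.516, 46.5977) (0, 42.0102) (0, 0) (43, 0) (43, 40.9632)]
7. shoelace: 1892.2522

Area of P4's cell: 1892.2522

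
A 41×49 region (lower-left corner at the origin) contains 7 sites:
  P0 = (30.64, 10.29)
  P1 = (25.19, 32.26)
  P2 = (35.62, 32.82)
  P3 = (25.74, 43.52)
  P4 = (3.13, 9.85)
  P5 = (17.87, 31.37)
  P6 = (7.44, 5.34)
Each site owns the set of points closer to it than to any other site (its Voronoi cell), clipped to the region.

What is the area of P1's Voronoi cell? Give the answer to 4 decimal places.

1. box [0,41]×[0,49]: [(0, 0) (41, 0) (41, 49) (0, 49)]
2. ⊥bis P1·P0 via (27.915,21.275): [(0, 14.3503) (41, 24.5209) (41, 49) (0, 49)]  |A|=1212.1406
3. ⊥bis P1·P2 via (30.405,32.54): [(0, 14.3503) (30.9692, 22.0326) (29.5212, 49) (0, 49)]  |A|=934.5918
4. ⊥bis P1·P3 via (25.465,37.89): [(0, 39.1338) (0, 14.3503) (30.9692, 22.0326) (30.13, 37.6621)]  |A|=618.6045
5. ⊥bis P1·P4 via (14.16,21.055): [(0, 39.1338) (0, 34.9938) (16.7501, 18.5054) (30.9692, 22.0326) (30.13, 37.6621)]  |A|=445.7135
6. ⊥bis P1·P5 via (21.53,31.815): [(20.7635, 38.1196) (22.9609, 20.0461) (30.9692, 22.0326) (30.13, 37.6621)]  |A|=147.5566
7. ⊥bis P1·P6 via (16.315,18.8): [(20.7635, 38.1196) (22.9609, 20.0461) (30.9692, 22.0326) (30.13, 37.6621)]  |A|=147.5566
8. canonical 4-gon: [(20.7635, 38.1196) (22.9609, 20.0461) (30.9692, 22.0326) (30.13, 37.6621)]
9. shoelace: 147.5566

Area of P1's cell: 147.5566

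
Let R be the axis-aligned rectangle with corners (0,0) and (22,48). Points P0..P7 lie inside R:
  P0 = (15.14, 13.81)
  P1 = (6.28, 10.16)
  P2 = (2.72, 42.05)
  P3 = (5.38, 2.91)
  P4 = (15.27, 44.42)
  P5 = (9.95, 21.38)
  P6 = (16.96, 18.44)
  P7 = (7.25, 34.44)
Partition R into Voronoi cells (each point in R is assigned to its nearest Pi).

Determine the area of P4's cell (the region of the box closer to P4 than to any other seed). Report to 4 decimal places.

Area of P4's cell: 156.8526

1. box [0,22]×[0,48]: [(0, 0) (22, 0) (22, 48) (0, 48)]
2. ⊥bis P4·P0 via (15.205,29.115): [(0, 29.1796) (22, 29.0861) (22, 48) (0, 48)]  |A|=415.0771
3. ⊥bis P4·P1 via (10.775,27.29): [(0, 30.1174) (3.6328, 29.1641) (22, 29.0861) (22, 48) (0, 48)]  |A|=413.3736
4. ⊥bis P4·P2 via (8.995,43.235): [(11.6586, 29.1301) (22, 29.0861) (22, 48) (8.0952, 48)]  |A|=228.9893
5. ⊥bis P4·P3 via (10.325,23.665): [(11.6586, 29.1301) (22, 29.0861) (22, 48) (8.0952, 48)]  |A|=228.9893
6. ⊥bis P4·P5 via (12.61,32.9): [(10.8709, 33.3016) (22, 30.7318) (22, 48) (8.0952, 48)]  |A|=198.2796
7. ⊥bis P4·P6 via (16.115,31.43): [(10.8709, 33.3016) (18.3474, 31.5752) (22, 31.8128) (22, 48) (8.0952, 48)]  |A|=196.3053
8. ⊥bis P4·P7 via (11.26,39.43): [(9.4369, 40.8951) (20.8332, 31.7369) (22, 31.8128) (22, 48) (8.0952, 48)]  |A|=156.8526
9. canonical 5-gon: [(9.4369, 40.8951) (20.8332, 31.7369) (22, 31.8128) (22, 48) (8.0952, 48)]
10. shoelace: 156.8526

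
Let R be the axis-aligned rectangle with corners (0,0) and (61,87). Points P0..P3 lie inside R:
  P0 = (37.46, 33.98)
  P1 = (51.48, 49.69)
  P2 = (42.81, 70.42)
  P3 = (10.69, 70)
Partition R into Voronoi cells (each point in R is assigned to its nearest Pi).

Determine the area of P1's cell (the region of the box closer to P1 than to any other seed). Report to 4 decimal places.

Area of P1's cell: 573.3128

1. box [0,61]×[0,87]: [(0, 0) (61, 0) (61, 87) (0, 87)]
2. ⊥bis P1·P0 via (44.47,41.835): [(0, 81.5211) (61, 27.0832) (61, 87) (0, 87)]  |A|=1994.567
3. ⊥bis P1·P2 via (47.145,60.055): [(31.4222, 53.4792) (61, 27.0832) (61, 65.8496)]  |A|=573.3128
4. ⊥bis P1·P3 via (31.085,59.845): [(31.4222, 53.4792) (61, 27.0832) (61, 65.8496)]  |A|=573.3128
5. canonical 3-gon: [(31.4222, 53.4792) (61, 27.0832) (61, 65.8496)]
6. shoelace: 573.3128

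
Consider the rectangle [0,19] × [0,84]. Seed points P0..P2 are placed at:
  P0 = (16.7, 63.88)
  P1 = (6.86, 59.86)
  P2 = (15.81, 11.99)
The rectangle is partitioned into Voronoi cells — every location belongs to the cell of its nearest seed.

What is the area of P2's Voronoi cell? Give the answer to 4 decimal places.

1. box [0,19]×[0,84]: [(0, 0) (19, 0) (19, 84) (0, 84)]
2. ⊥bis P2·P0 via (16.255,37.935): [(0, 38.2138) (0, 0) (19, 0) (19, 37.8879)]  |A|=722.9663
3. ⊥bis P2·P1 via (11.335,35.925): [(0, 33.8058) (0, 0) (19, 0) (19, 37.3581)]  |A|=676.0565
4. canonical 4-gon: [(0, 33.8058) (0, 0) (19, 0) (19, 37.3581)]
5. shoelace: 676.0565

Area of P2's cell: 676.0565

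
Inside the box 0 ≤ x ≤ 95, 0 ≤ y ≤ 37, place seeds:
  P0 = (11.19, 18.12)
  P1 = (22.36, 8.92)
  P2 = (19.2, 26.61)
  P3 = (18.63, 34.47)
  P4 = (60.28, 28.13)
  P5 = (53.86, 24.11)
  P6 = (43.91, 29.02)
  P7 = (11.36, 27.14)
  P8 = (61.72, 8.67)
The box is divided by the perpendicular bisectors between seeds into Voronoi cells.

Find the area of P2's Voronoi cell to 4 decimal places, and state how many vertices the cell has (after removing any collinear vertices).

1. box [0,95]×[0,37]: [(0, 0) (95, 0) (95, 37) (0, 37)]
2. ⊥bis P2·P0 via (15.195,22.365): [(0, 36.7009) (38.9002, 0) (95, 0) (95, 37) (0, 37)]  |A|=2801.163
3. ⊥bis P2·P1 via (20.78,17.765): [(0, 36.7009) (20.1836, 17.6585) (95, 31.0231) (95, 37) (0, 37)]  |A|=1145.3278
4. ⊥bis P2·P3 via (18.915,30.54): [(7.4141, 29.706) (20.1836, 17.6585) (95, 31.0231) (95, 36.0576)]  |A|=756.4827
5. ⊥bis P2·P4 via (39.74,27.37): [(39.5673, 32.0377) (7.4141, 29.706) (20.1836, 17.6585) (39.9686, 21.1927)]  |A|=316.5633
6. ⊥bis P2·P5 via (36.53,25.36): [(36.9982, 31.8514) (7.4141, 29.706) (20.1836, 17.6585) (36.1806, 20.516)]  |A|=281.4028
7. ⊥bis P2·P6 via (31.555,27.815): [(31.2023, 31.4311) (7.4141, 29.706) (20.1836, 17.6585) (32.3339, 19.8289)]  |A|=226.0215
8. ⊥bis P2·P7 via (15.28,26.875): [(31.2023, 31.4311) (15.5111, 30.2932) (14.9883, 22.56) (20.1836, 17.6585) (32.3339, 19.8289)]  |A|=194.8676
9. ⊥bis P2·P8 via (40.46,17.64): [(31.2023, 31.4311) (15.5111, 30.2932) (14.9883, 22.56) (20.1836, 17.6585) (32.3339, 19.8289)]  |A|=194.8676
10. canonical 5-gon: [(31.2023, 31.4311) (15.5111, 30.2932) (14.9883, 22.56) (20.1836, 17.6585) (32.3339, 19.8289)]
11. shoelace: 194.8676

Area of P2's cell: 194.8676 (5 vertices)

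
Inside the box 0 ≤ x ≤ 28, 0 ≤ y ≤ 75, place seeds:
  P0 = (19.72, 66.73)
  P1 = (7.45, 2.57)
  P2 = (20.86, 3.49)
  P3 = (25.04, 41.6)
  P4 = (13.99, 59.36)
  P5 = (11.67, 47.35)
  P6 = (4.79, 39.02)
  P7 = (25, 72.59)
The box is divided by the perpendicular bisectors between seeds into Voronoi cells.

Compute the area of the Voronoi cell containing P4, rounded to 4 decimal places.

Area of P4's cell: 322.1781

1. box [0,28]×[0,75]: [(0, 0) (28, 0) (28, 75) (0, 75)]
2. ⊥bis P4·P0 via (16.855,63.045): [(0, 0) (28, 0) (28, 54.38) (1.4783, 75) (0, 75)]  |A|=1826.5619
3. ⊥bis P4·P1 via (10.72,30.965): [(0, 32.1995) (28, 28.975) (28, 54.38) (1.4783, 75) (0, 75)]  |A|=970.1183
4. ⊥bis P4·P2 via (17.425,31.425): [(0, 32.1995) (12.2506, 30.7887) (28, 32.7253) (28, 54.38) (1.4783, 75) (0, 75)]  |A|=940.5856
5. ⊥bis P4·P3 via (19.515,50.48): [(0, 38.3381) (27.0146, 55.1461) (1.4783, 75) (0, 75)]  |A|=509.8792
6. ⊥bis P4·P5 via (12.83,53.355): [(0, 55.8334) (21.4573, 51.6885) (27.0146, 55.1461) (1.4783, 75) (0, 75)]  |A|=322.1781
7. ⊥bis P4·P6 via (9.39,49.19): [(0, 55.8334) (21.4573, 51.6885) (27.0146, 55.1461) (1.4783, 75) (0, 75)]  |A|=322.1781
8. ⊥bis P4·P7 via (19.495,65.975): [(0, 55.8334) (21.4573, 51.6885) (27.0146, 55.1461) (1.4783, 75) (0, 75)]  |A|=322.1781
9. canonical 5-gon: [(0, 55.8334) (21.4573, 51.6885) (27.0146, 55.1461) (1.4783, 75) (0, 75)]
10. shoelace: 322.1781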